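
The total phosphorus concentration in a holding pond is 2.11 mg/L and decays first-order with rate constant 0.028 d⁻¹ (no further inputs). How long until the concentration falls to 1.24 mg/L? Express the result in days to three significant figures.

19.0 d

t = ln(C₀/C)/k = ln(2.11/1.24)/0.028 = 0.5316/0.028 = 18.98 d.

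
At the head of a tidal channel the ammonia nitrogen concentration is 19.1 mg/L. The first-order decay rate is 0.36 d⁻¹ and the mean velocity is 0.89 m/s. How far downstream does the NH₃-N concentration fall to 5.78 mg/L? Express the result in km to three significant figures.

255 km

From C = C₀·e^(−kt), t = ln(C₀/C)/k = ln(19.1/5.78)/0.36 = 1.195/0.36 = 3.32 d.
Distance = v·t = 0.89 m/s × 2.869e+05 s = 2.553e+05 m = 255.3 km.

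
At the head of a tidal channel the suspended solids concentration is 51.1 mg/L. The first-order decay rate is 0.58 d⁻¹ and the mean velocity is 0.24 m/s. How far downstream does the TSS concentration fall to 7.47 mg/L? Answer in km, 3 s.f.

From C = C₀·e^(−kt), t = ln(C₀/C)/k = ln(51.1/7.47)/0.58 = 1.923/0.58 = 3.315 d.
Distance = v·t = 0.24 m/s × 2.864e+05 s = 6.875e+04 m = 68.75 km.

68.7 km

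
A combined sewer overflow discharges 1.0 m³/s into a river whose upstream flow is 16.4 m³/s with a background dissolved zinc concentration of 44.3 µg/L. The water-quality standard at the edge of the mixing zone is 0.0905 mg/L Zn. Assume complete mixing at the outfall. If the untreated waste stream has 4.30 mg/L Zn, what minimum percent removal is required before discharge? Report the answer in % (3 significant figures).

80.3 %

44.3 µg/L = 0.0443 mg/L.
Mass balance: 0.0905·17.4 = 1·Cₑ + 16.4·0.0443.
Cₑ = (1.575 − 0.7265) / 1 = 0.8482 mg/L.
Required removal = 1 − 0.8482/4.30 = 80.27 %.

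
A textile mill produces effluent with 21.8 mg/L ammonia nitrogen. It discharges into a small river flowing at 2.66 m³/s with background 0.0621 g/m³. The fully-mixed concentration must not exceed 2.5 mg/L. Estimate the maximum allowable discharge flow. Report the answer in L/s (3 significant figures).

336 L/s

Mass balance at complete mixing: C_std·(Q_w + Q_r) = Q_w·C_e + Q_r·C_b.
Rearranging, Q_w = Q_r·(C_std − C_b)/(C_e − C_std) = 2.66·(2.5 − 0.0621) / (21.8 − 2.5) = 0.336 m³/s.
= 336 L/s.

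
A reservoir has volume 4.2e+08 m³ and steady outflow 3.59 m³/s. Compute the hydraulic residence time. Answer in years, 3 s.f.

3.71 yr

Q = 3.59 m³/s × 3.156e+07 s/yr = 1.133e+08 m³/yr.
Hydraulic residence time τ = V/Q = 4.2e+08/1.133e+08 = 3.707 yr.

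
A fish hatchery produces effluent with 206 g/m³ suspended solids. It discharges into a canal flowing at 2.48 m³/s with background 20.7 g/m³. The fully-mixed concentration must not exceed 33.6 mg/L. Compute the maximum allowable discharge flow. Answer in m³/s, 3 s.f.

0.186 m³/s

Mass balance at complete mixing: C_std·(Q_w + Q_r) = Q_w·C_e + Q_r·C_b.
Rearranging, Q_w = Q_r·(C_std − C_b)/(C_e − C_std) = 2.48·(33.6 − 20.7) / (206 − 33.6) = 0.1856 m³/s.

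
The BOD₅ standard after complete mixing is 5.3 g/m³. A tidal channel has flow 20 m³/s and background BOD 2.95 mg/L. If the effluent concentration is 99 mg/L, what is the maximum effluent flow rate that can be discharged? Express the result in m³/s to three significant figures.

0.502 m³/s

Mass balance at complete mixing: C_std·(Q_w + Q_r) = Q_w·C_e + Q_r·C_b.
Rearranging, Q_w = Q_r·(C_std − C_b)/(C_e − C_std) = 20·(5.3 − 2.95) / (99 − 5.3) = 0.5016 m³/s.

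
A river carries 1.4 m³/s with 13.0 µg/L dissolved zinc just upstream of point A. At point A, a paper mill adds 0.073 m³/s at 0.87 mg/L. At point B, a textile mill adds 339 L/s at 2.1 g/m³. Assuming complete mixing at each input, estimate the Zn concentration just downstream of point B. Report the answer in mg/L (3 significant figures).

0.438 mg/L

13.0 µg/L = 0.013 mg/L.
After input A: C = (1.4·0.013 + 0.073·0.87) / 1.473 = 0.05547 mg/L.
339 L/s = 0.339 m³/s.
After input B: C = (1.473·0.05547 + 0.339·2.1) / 1.812 = 0.438 mg/L.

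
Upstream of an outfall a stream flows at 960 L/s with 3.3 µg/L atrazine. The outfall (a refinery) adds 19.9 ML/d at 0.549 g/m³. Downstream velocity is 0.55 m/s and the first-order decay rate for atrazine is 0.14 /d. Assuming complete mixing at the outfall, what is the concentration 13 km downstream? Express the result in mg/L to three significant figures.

19.9 ML/d = 0.2303 m³/s.
960 L/s = 0.96 m³/s.
3.3 µg/L = 0.0033 mg/L.
After complete mixing, C₀ = (0.2303·0.549 + 0.96·0.0033) / 1.19 = 0.1089 mg/L.
Travel time t = 1.3e+04 m / 0.55 m/s = 2.364e+04 s = 0.2736 d.
C = 0.1089·exp(−0.14·0.2736) = 0.1089·0.9624 = 0.1048 mg/L.

0.105 mg/L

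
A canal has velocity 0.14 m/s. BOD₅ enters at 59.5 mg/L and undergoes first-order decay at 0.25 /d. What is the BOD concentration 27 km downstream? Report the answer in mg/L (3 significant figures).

Travel time t = 27 km / 0.14 m/s = 2.7e+04/0.14 = 1.929e+05 s = 2.232 d.
First-order decay: C = 59.5·exp(−0.25·2.232) = 59.5·0.5723 = 34.05 mg/L.

34.1 mg/L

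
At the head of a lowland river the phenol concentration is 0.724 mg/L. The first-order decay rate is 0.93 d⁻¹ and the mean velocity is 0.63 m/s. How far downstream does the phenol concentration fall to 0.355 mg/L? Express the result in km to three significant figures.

41.7 km

From C = C₀·e^(−kt), t = ln(C₀/C)/k = ln(0.724/0.355)/0.93 = 0.7127/0.93 = 0.7663 d.
Distance = v·t = 0.63 m/s × 6.621e+04 s = 4.171e+04 m = 41.71 km.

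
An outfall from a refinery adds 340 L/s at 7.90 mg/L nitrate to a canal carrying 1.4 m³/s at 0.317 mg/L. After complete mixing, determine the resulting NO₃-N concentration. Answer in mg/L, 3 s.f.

1.80 mg/L

340 L/s = 0.34 m³/s.
By mass balance at complete mixing, C = (0.34·7.9 + 1.4·0.317) / (0.34 + 1.4) = 3.13/1.74 = 1.799 mg/L.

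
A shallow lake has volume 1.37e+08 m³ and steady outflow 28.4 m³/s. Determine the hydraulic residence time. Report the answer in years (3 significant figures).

Q = 28.4 m³/s × 3.156e+07 s/yr = 8.962e+08 m³/yr.
Hydraulic residence time τ = V/Q = 1.37e+08/8.962e+08 = 0.1529 yr.

0.153 yr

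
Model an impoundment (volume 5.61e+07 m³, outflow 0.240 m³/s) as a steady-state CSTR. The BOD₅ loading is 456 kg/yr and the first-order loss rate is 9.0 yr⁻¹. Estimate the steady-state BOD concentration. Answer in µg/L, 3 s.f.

Outflow Q = 0.240 m³/s × 3.156e+07 s/yr = 7.574e+06 m³/yr.
Steady-state CSTR mass balance: W = Q·C + k·V·C, so C = W/(Q + kV).
Q + kV = 7.574e+06 + 9.0·5.61e+07 = 5.125e+08 m³/yr.
C = 456/5.125e+08 = 8.898e-07 kg/m³ = 0.0008898 mg/L = 0.8898 µg/L.

0.890 µg/L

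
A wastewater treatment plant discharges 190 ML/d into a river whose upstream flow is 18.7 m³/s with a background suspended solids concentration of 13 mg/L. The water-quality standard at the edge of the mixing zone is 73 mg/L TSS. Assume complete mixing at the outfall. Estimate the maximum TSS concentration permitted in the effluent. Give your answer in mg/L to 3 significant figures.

583 mg/L

190 ML/d = 2.199 m³/s.
Mass balance: 73·20.9 = 2.199·Cₑ + 18.7·13.
Cₑ = (1526 − 243.1) / 2.199 = 583.2 mg/L.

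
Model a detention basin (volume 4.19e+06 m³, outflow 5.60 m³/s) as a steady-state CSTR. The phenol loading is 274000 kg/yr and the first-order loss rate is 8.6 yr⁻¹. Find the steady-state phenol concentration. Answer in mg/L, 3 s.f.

Outflow Q = 5.60 m³/s × 3.156e+07 s/yr = 1.767e+08 m³/yr.
Steady-state CSTR mass balance: W = Q·C + k·V·C, so C = W/(Q + kV).
Q + kV = 1.767e+08 + 8.6·4.19e+06 = 2.128e+08 m³/yr.
C = 274000/2.128e+08 = 0.001288 kg/m³ = 1.288 mg/L.

1.29 mg/L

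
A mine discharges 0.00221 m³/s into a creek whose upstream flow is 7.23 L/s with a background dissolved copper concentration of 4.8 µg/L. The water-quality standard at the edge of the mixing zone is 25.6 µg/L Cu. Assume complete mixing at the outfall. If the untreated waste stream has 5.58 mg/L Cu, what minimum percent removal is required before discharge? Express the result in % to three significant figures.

7.23 L/s = 0.00723 m³/s.
4.8 µg/L = 0.0048 mg/L.
25.6 µg/L = 0.0256 mg/L.
Mass balance: 0.0256·0.00944 = 0.00221·Cₑ + 0.00723·0.0048.
Cₑ = (0.0002417 − 3.47e-05) / 0.00221 = 0.09365 mg/L.
Required removal = 1 − 0.09365/5.58 = 98.32 %.

98.3 %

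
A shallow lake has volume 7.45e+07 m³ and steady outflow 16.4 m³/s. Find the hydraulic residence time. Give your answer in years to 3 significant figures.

Q = 16.4 m³/s × 3.156e+07 s/yr = 5.175e+08 m³/yr.
Hydraulic residence time τ = V/Q = 7.45e+07/5.175e+08 = 0.1439 yr.

0.144 yr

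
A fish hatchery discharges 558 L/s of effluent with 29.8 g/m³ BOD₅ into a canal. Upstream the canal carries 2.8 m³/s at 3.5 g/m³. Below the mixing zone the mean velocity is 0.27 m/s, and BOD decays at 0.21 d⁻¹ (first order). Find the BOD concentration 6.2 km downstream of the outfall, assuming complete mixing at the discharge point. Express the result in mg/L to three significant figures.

7.44 mg/L

558 L/s = 0.558 m³/s.
After complete mixing, C₀ = (0.558·29.8 + 2.8·3.5) / 3.358 = 7.87 mg/L.
Travel time t = 6200 m / 0.27 m/s = 2.296e+04 s = 0.2658 d.
C = 7.87·exp(−0.21·0.2658) = 7.87·0.9457 = 7.443 mg/L.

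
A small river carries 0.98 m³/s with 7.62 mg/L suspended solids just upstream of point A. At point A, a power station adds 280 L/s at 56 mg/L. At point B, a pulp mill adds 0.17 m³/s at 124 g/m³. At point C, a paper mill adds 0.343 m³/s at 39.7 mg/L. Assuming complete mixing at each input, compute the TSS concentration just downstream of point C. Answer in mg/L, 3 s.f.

32.6 mg/L

280 L/s = 0.28 m³/s.
After input A: C = (0.98·7.62 + 0.28·56) / 1.26 = 18.37 mg/L.
After input B: C = (1.26·18.37 + 0.17·124) / 1.43 = 30.93 mg/L.
After input C: C = (1.43·30.93 + 0.343·39.7) / 1.773 = 32.63 mg/L.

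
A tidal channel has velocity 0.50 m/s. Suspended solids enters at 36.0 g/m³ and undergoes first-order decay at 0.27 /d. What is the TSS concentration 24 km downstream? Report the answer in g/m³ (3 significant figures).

Travel time t = 24 km / 0.50 m/s = 2.4e+04/0.50 = 4.8e+04 s = 0.5556 d.
First-order decay: C = 36.0·exp(−0.27·0.5556) = 36.0·0.8607 = 30.99 g/m³.

31.0 g/m³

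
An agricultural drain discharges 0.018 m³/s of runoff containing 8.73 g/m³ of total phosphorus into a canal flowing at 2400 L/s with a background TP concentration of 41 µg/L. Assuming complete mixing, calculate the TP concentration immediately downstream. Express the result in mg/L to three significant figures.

0.106 mg/L

2400 L/s = 2.4 m³/s.
41 µg/L = 0.041 mg/L.
Conservation of mass across the mixing zone: C = (0.018·8.73 + 2.4·0.041) / (0.018 + 2.4) = 0.2555/2.418 = 0.1057 mg/L.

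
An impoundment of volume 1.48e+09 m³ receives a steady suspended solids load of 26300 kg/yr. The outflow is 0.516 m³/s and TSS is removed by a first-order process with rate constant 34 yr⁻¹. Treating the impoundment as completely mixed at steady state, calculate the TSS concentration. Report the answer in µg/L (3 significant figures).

Outflow Q = 0.516 m³/s × 3.156e+07 s/yr = 1.628e+07 m³/yr.
Steady-state CSTR mass balance: W = Q·C + k·V·C, so C = W/(Q + kV).
Q + kV = 1.628e+07 + 34·1.48e+09 = 5.034e+10 m³/yr.
C = 26300/5.034e+10 = 5.225e-07 kg/m³ = 0.0005225 mg/L = 0.5225 µg/L.

0.522 µg/L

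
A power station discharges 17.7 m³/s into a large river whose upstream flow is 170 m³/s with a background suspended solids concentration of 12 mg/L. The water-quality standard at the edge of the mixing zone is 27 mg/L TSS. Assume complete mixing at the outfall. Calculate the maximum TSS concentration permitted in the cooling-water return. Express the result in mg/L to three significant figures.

Mass balance: 27·187.7 = 17.7·Cₑ + 170·12.
Cₑ = (5068 − 2040) / 17.7 = 171.1 mg/L.

171 mg/L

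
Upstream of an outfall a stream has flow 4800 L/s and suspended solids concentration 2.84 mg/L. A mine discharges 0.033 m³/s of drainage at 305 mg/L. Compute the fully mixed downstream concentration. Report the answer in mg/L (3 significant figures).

4.90 mg/L

4800 L/s = 4.8 m³/s.
Conservation of mass across the mixing zone: C = (0.033·305 + 4.8·2.84) / (0.033 + 4.8) = 23.7/4.833 = 4.903 mg/L.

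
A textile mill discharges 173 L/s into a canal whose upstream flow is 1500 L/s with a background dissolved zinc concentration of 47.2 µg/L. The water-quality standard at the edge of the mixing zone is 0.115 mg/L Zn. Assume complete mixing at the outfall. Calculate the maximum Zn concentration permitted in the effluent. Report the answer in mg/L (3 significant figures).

173 L/s = 0.173 m³/s.
1500 L/s = 1.5 m³/s.
47.2 µg/L = 0.0472 mg/L.
Mass balance: 0.115·1.673 = 0.173·Cₑ + 1.5·0.0472.
Cₑ = (0.1924 − 0.0708) / 0.173 = 0.7029 mg/L.

0.703 mg/L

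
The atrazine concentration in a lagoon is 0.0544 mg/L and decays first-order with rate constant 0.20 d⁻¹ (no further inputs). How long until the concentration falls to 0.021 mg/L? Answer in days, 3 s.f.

4.76 d

t = ln(C₀/C)/k = ln(0.0544/0.021)/0.20 = 0.9518/0.20 = 4.759 d.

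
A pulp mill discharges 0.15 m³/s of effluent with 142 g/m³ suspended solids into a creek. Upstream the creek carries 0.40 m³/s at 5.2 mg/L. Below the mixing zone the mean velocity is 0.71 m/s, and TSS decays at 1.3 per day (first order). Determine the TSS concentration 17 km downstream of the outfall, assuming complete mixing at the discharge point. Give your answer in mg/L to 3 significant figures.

After complete mixing, C₀ = (0.15·142 + 0.4·5.2) / 0.55 = 42.51 mg/L.
Travel time t = 1.7e+04 m / 0.71 m/s = 2.394e+04 s = 0.2771 d.
C = 42.51·exp(−1.3·0.2771) = 42.51·0.6975 = 29.65 mg/L.

29.6 mg/L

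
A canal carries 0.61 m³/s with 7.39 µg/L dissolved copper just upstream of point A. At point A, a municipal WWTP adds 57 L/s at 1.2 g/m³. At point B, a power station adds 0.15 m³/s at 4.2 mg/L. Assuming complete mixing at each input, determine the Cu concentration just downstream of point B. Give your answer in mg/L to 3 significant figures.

0.860 mg/L

7.39 µg/L = 0.00739 mg/L.
57 L/s = 0.057 m³/s.
After input A: C = (0.61·0.00739 + 0.057·1.2) / 0.667 = 0.1093 mg/L.
After input B: C = (0.667·0.1093 + 0.15·4.2) / 0.817 = 0.8604 mg/L.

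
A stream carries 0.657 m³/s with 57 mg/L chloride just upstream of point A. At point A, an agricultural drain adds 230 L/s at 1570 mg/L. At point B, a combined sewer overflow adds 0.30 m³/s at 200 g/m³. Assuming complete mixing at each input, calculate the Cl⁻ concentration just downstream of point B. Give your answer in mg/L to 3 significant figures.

230 L/s = 0.23 m³/s.
After input A: C = (0.657·57 + 0.23·1570) / 0.887 = 449.3 mg/L.
After input B: C = (0.887·449.3 + 0.3·200) / 1.187 = 386.3 mg/L.

386 mg/L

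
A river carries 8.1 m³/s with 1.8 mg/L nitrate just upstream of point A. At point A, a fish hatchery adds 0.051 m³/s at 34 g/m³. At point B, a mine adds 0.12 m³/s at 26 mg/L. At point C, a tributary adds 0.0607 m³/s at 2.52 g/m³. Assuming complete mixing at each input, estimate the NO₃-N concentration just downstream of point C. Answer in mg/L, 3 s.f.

After input A: C = (8.1·1.8 + 0.051·34) / 8.151 = 2.001 mg/L.
After input B: C = (8.151·2.001 + 0.12·26) / 8.271 = 2.35 mg/L.
After input C: C = (8.271·2.35 + 0.0607·2.52) / 8.332 = 2.351 mg/L.

2.35 mg/L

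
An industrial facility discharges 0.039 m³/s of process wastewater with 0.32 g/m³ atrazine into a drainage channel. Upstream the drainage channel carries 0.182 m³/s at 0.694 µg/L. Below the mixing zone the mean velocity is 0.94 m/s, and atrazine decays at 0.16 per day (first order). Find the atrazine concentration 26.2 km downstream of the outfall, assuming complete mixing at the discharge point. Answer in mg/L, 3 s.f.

0.694 µg/L = 0.000694 mg/L.
After complete mixing, C₀ = (0.039·0.32 + 0.182·0.000694) / 0.221 = 0.05704 mg/L.
Travel time t = 2.62e+04 m / 0.94 m/s = 2.787e+04 s = 0.3226 d.
C = 0.05704·exp(−0.16·0.3226) = 0.05704·0.9497 = 0.05417 mg/L.

0.0542 mg/L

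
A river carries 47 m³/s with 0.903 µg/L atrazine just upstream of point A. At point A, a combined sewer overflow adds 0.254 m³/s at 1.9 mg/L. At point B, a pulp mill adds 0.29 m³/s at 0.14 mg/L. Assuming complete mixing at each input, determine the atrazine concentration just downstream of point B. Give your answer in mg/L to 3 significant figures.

0.903 µg/L = 0.000903 mg/L.
After input A: C = (47·0.000903 + 0.254·1.9) / 47.25 = 0.01111 mg/L.
After input B: C = (47.25·0.01111 + 0.29·0.14) / 47.54 = 0.0119 mg/L.

0.0119 mg/L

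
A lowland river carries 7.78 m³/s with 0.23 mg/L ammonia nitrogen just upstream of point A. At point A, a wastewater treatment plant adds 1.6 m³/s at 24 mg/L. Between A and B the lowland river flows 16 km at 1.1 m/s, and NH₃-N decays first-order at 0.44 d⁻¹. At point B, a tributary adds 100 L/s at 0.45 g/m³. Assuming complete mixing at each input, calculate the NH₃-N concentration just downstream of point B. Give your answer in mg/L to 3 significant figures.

After input A: C = (7.78·0.23 + 1.6·24) / 9.38 = 4.285 mg/L.
Over the 16 km reach to input B (t = 1.455e+04 s = 0.1684 d), decay gives C = 4.285·exp(−0.44·0.1684) = 3.979 mg/L.
100 L/s = 0.1 m³/s.
After input B: C = (9.38·3.979 + 0.1·0.45) / 9.48 = 3.941 mg/L.

3.94 mg/L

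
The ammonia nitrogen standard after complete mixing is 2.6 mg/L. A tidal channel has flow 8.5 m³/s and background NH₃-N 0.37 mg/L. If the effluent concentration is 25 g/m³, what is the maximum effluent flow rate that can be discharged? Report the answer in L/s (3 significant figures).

846 L/s

Mass balance at complete mixing: C_std·(Q_w + Q_r) = Q_w·C_e + Q_r·C_b.
Rearranging, Q_w = Q_r·(C_std − C_b)/(C_e − C_std) = 8.5·(2.6 − 0.37) / (25 − 2.6) = 0.8462 m³/s.
= 846.2 L/s.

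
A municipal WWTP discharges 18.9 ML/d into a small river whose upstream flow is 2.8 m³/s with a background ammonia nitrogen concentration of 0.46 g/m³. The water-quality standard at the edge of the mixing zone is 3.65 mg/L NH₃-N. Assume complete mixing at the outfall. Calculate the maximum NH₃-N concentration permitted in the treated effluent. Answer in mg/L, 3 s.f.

18.9 ML/d = 0.2187 m³/s.
Mass balance: 3.65·3.019 = 0.2187·Cₑ + 2.8·0.46.
Cₑ = (11.02 − 1.288) / 0.2187 = 44.48 mg/L.

44.5 mg/L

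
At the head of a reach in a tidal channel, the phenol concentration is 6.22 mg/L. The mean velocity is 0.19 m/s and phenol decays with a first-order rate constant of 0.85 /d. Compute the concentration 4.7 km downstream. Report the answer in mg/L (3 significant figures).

Travel time t = 4.7 km / 0.19 m/s = 4700/0.19 = 2.474e+04 s = 0.2863 d.
First-order decay: C = 6.22·exp(−0.85·0.2863) = 6.22·0.784 = 4.876 mg/L.

4.88 mg/L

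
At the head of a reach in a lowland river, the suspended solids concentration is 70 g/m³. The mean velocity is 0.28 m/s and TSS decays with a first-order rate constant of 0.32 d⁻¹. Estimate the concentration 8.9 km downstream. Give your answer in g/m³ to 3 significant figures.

62.2 g/m³

Travel time t = 8.9 km / 0.28 m/s = 8900/0.28 = 3.179e+04 s = 0.3679 d.
First-order decay: C = 70·exp(−0.32·0.3679) = 70·0.8889 = 62.23 g/m³.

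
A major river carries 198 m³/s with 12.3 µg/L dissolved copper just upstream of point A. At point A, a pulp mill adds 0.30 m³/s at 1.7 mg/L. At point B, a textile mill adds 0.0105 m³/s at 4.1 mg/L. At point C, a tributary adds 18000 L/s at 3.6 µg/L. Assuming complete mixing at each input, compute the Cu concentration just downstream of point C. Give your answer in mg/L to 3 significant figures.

0.0141 mg/L

12.3 µg/L = 0.0123 mg/L.
After input A: C = (198·0.0123 + 0.3·1.7) / 198.3 = 0.01485 mg/L.
After input B: C = (198.3·0.01485 + 0.0105·4.1) / 198.3 = 0.01507 mg/L.
18000 L/s = 18 m³/s.
3.6 µg/L = 0.0036 mg/L.
After input C: C = (198.3·0.01507 + 18·0.0036) / 216.3 = 0.01412 mg/L.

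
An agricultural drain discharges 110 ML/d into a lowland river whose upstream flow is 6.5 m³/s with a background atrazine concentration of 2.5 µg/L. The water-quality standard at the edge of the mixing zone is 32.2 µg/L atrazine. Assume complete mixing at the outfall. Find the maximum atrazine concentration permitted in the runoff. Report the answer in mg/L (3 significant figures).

110 ML/d = 1.273 m³/s.
2.5 µg/L = 0.0025 mg/L.
32.2 µg/L = 0.0322 mg/L.
Mass balance: 0.0322·7.773 = 1.273·Cₑ + 6.5·0.0025.
Cₑ = (0.2503 − 0.01625) / 1.273 = 0.1838 mg/L.

0.184 mg/L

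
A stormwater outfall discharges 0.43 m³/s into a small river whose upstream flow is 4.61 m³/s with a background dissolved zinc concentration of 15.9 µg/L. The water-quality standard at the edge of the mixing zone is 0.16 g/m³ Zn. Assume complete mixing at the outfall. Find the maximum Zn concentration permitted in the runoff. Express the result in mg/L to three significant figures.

1.70 mg/L

15.9 µg/L = 0.0159 mg/L.
Mass balance: 0.16·5.04 = 0.43·Cₑ + 4.61·0.0159.
Cₑ = (0.8064 − 0.0733) / 0.43 = 1.705 mg/L.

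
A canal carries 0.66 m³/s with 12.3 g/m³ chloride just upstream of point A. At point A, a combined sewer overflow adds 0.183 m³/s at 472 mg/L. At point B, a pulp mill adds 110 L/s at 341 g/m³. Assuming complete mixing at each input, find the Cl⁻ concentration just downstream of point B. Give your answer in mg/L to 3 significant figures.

139 mg/L

After input A: C = (0.66·12.3 + 0.183·472) / 0.843 = 112.1 mg/L.
110 L/s = 0.11 m³/s.
After input B: C = (0.843·112.1 + 0.11·341) / 0.953 = 138.5 mg/L.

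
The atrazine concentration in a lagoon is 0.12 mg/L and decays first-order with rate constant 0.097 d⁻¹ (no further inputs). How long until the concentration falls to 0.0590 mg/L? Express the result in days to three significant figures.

7.32 d

t = ln(C₀/C)/k = ln(0.12/0.0590)/0.097 = 0.71/0.097 = 7.319 d.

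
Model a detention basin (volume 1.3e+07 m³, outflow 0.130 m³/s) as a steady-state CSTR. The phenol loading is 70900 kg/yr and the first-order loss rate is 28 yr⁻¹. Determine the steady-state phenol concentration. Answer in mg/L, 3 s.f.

Outflow Q = 0.130 m³/s × 3.156e+07 s/yr = 4.102e+06 m³/yr.
Steady-state CSTR mass balance: W = Q·C + k·V·C, so C = W/(Q + kV).
Q + kV = 4.102e+06 + 28·1.3e+07 = 3.681e+08 m³/yr.
C = 70900/3.681e+08 = 0.0001926 kg/m³ = 0.1926 mg/L.

0.193 mg/L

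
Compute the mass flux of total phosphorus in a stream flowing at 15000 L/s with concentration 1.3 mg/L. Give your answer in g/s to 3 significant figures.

19.5 g/s

15000 L/s = 15 m³/s.
Mass flux = Q·C = 15 m³/s × 1.3 g/m³ = 19.5 g/s.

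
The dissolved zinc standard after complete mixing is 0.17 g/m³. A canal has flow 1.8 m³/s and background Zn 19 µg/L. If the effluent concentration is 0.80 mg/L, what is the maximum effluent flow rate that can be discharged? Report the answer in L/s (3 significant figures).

431 L/s

19 µg/L = 0.019 mg/L.
Mass balance at complete mixing: C_std·(Q_w + Q_r) = Q_w·C_e + Q_r·C_b.
Rearranging, Q_w = Q_r·(C_std − C_b)/(C_e − C_std) = 1.8·(0.17 − 0.019) / (0.8 − 0.17) = 0.4314 m³/s.
= 431.4 L/s.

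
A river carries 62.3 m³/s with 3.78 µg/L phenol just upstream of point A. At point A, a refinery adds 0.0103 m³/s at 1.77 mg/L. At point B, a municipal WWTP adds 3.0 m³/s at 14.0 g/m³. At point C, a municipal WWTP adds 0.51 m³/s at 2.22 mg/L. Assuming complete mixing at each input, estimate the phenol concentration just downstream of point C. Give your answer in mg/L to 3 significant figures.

0.659 mg/L

3.78 µg/L = 0.00378 mg/L.
After input A: C = (62.3·0.00378 + 0.0103·1.77) / 62.31 = 0.004072 mg/L.
After input B: C = (62.31·0.004072 + 3·14) / 65.31 = 0.647 mg/L.
After input C: C = (65.31·0.647 + 0.51·2.22) / 65.82 = 0.6592 mg/L.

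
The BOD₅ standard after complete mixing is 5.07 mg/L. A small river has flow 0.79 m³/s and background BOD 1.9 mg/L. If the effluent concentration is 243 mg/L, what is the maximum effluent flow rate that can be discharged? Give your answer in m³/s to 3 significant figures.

Mass balance at complete mixing: C_std·(Q_w + Q_r) = Q_w·C_e + Q_r·C_b.
Rearranging, Q_w = Q_r·(C_std − C_b)/(C_e − C_std) = 0.79·(5.07 − 1.9) / (243 − 5.07) = 0.01053 m³/s.

0.0105 m³/s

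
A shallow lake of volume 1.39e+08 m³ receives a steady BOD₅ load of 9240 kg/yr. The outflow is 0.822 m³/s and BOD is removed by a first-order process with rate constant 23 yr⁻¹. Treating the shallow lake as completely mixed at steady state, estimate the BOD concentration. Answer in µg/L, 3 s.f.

2.87 µg/L

Outflow Q = 0.822 m³/s × 3.156e+07 s/yr = 2.594e+07 m³/yr.
Steady-state CSTR mass balance: W = Q·C + k·V·C, so C = W/(Q + kV).
Q + kV = 2.594e+07 + 23·1.39e+08 = 3.223e+09 m³/yr.
C = 9240/3.223e+09 = 2.867e-06 kg/m³ = 0.002867 mg/L = 2.867 µg/L.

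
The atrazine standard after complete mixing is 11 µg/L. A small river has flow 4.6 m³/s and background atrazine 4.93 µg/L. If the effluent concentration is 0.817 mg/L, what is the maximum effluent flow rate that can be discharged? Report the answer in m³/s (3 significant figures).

0.0346 m³/s

4.93 µg/L = 0.00493 mg/L.
11 µg/L = 0.011 mg/L.
Mass balance at complete mixing: C_std·(Q_w + Q_r) = Q_w·C_e + Q_r·C_b.
Rearranging, Q_w = Q_r·(C_std − C_b)/(C_e − C_std) = 4.6·(0.011 − 0.00493) / (0.817 − 0.011) = 0.03464 m³/s.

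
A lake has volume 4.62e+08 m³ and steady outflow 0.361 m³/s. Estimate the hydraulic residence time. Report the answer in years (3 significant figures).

40.6 yr

Q = 0.361 m³/s × 3.156e+07 s/yr = 1.139e+07 m³/yr.
Hydraulic residence time τ = V/Q = 4.62e+08/1.139e+07 = 40.55 yr.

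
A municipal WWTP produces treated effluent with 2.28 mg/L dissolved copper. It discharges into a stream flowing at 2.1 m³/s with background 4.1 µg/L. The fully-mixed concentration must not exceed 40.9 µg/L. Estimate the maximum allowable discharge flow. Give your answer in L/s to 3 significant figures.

34.5 L/s

4.1 µg/L = 0.0041 mg/L.
40.9 µg/L = 0.0409 mg/L.
Mass balance at complete mixing: C_std·(Q_w + Q_r) = Q_w·C_e + Q_r·C_b.
Rearranging, Q_w = Q_r·(C_std − C_b)/(C_e − C_std) = 2.1·(0.0409 − 0.0041) / (2.28 − 0.0409) = 0.03451 m³/s.
= 34.51 L/s.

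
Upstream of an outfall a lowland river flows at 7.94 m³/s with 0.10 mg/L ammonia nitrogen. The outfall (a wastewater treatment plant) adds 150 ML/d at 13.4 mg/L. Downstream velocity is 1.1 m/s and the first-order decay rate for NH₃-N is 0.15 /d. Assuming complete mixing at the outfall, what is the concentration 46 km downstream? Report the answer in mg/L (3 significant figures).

2.31 mg/L

150 ML/d = 1.736 m³/s.
After complete mixing, C₀ = (1.736·13.4 + 7.94·0.1) / 9.676 = 2.486 mg/L.
Travel time t = 4.6e+04 m / 1.1 m/s = 4.182e+04 s = 0.484 d.
C = 2.486·exp(−0.15·0.484) = 2.486·0.93 = 2.312 mg/L.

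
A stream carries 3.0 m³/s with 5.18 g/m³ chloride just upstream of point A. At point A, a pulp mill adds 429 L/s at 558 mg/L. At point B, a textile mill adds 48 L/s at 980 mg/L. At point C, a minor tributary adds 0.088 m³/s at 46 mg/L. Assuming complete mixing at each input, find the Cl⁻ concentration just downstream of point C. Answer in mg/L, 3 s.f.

429 L/s = 0.429 m³/s.
After input A: C = (3·5.18 + 0.429·558) / 3.429 = 74.34 mg/L.
48 L/s = 0.048 m³/s.
After input B: C = (3.429·74.34 + 0.048·980) / 3.477 = 86.85 mg/L.
After input C: C = (3.477·86.85 + 0.088·46) / 3.565 = 85.84 mg/L.

85.8 mg/L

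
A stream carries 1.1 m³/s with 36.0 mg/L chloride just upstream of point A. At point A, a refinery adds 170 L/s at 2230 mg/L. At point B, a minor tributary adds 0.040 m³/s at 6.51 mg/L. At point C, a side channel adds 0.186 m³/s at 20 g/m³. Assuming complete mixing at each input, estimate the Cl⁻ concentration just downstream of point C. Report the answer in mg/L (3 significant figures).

170 L/s = 0.17 m³/s.
After input A: C = (1.1·36 + 0.17·2230) / 1.27 = 329.7 mg/L.
After input B: C = (1.27·329.7 + 0.04·6.51) / 1.31 = 319.8 mg/L.
After input C: C = (1.31·319.8 + 0.186·20) / 1.496 = 282.5 mg/L.

283 mg/L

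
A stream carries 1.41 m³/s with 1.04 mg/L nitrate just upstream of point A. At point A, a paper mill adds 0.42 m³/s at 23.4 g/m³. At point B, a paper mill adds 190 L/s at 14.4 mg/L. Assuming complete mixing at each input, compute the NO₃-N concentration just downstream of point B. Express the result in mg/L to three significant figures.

6.95 mg/L

After input A: C = (1.41·1.04 + 0.42·23.4) / 1.83 = 6.172 mg/L.
190 L/s = 0.19 m³/s.
After input B: C = (1.83·6.172 + 0.19·14.4) / 2.02 = 6.946 mg/L.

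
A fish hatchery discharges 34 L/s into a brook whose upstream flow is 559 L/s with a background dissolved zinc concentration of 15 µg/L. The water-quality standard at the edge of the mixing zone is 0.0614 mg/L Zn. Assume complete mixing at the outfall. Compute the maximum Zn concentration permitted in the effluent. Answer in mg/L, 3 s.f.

0.824 mg/L

34 L/s = 0.034 m³/s.
559 L/s = 0.559 m³/s.
15 µg/L = 0.015 mg/L.
Mass balance: 0.0614·0.593 = 0.034·Cₑ + 0.559·0.015.
Cₑ = (0.03641 − 0.008385) / 0.034 = 0.8243 mg/L.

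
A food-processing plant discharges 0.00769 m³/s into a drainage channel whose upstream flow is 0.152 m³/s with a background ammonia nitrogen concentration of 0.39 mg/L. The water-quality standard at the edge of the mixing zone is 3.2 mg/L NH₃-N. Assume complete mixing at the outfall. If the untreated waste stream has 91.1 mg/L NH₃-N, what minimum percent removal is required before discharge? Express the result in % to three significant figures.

35.5 %

Mass balance: 3.2·0.1597 = 0.00769·Cₑ + 0.152·0.39.
Cₑ = (0.511 − 0.05928) / 0.00769 = 58.74 mg/L.
Required removal = 1 − 58.74/91.1 = 35.52 %.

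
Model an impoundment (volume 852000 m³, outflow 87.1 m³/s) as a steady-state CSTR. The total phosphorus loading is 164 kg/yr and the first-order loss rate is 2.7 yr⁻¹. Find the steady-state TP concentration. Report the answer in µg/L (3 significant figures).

Outflow Q = 87.1 m³/s × 3.156e+07 s/yr = 2.749e+09 m³/yr.
Steady-state CSTR mass balance: W = Q·C + k·V·C, so C = W/(Q + kV).
Q + kV = 2.749e+09 + 2.7·852000 = 2.751e+09 m³/yr.
C = 164/2.751e+09 = 5.962e-08 kg/m³ = 5.962e-05 mg/L = 0.05962 µg/L.

0.0596 µg/L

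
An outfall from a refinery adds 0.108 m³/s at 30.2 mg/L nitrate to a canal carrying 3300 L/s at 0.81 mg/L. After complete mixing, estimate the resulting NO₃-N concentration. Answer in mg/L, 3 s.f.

1.74 mg/L

3300 L/s = 3.3 m³/s.
By mass balance at complete mixing, C = (0.108·30.2 + 3.3·0.81) / (0.108 + 3.3) = 5.935/3.408 = 1.741 mg/L.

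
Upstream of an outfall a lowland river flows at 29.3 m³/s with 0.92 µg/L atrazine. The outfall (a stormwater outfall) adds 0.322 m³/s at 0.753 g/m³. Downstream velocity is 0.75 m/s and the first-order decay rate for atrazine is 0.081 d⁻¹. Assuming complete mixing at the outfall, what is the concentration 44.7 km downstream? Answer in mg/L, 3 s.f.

0.00860 mg/L

0.92 µg/L = 0.00092 mg/L.
After complete mixing, C₀ = (0.322·0.753 + 29.3·0.00092) / 29.62 = 0.009095 mg/L.
Travel time t = 4.47e+04 m / 0.75 m/s = 5.96e+04 s = 0.6898 d.
C = 0.009095·exp(−0.081·0.6898) = 0.009095·0.9457 = 0.008601 mg/L.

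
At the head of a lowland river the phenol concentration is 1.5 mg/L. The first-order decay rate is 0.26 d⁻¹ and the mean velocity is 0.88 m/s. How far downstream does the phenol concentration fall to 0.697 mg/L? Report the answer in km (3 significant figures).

224 km

From C = C₀·e^(−kt), t = ln(C₀/C)/k = ln(1.5/0.697)/0.26 = 0.7664/0.26 = 2.948 d.
Distance = v·t = 0.88 m/s × 2.547e+05 s = 2.241e+05 m = 224.1 km.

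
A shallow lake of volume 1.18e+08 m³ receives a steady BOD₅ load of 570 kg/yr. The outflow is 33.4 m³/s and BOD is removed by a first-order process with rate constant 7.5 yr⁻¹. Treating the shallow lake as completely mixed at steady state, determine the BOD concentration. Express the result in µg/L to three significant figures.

Outflow Q = 33.4 m³/s × 3.156e+07 s/yr = 1.054e+09 m³/yr.
Steady-state CSTR mass balance: W = Q·C + k·V·C, so C = W/(Q + kV).
Q + kV = 1.054e+09 + 7.5·1.18e+08 = 1.939e+09 m³/yr.
C = 570/1.939e+09 = 2.94e-07 kg/m³ = 0.000294 mg/L = 0.294 µg/L.

0.294 µg/L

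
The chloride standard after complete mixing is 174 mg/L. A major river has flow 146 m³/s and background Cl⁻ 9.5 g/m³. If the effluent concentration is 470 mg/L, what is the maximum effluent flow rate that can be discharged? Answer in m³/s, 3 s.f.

81.1 m³/s

Mass balance at complete mixing: C_std·(Q_w + Q_r) = Q_w·C_e + Q_r·C_b.
Rearranging, Q_w = Q_r·(C_std − C_b)/(C_e − C_std) = 146·(174 − 9.5) / (470 − 174) = 81.14 m³/s.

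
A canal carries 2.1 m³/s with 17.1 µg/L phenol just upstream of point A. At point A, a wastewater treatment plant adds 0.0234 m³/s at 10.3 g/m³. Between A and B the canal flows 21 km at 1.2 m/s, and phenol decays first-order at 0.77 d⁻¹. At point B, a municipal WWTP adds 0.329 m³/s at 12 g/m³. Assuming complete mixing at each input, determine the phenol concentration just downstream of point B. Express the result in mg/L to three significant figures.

17.1 µg/L = 0.0171 mg/L.
After input A: C = (2.1·0.0171 + 0.0234·10.3) / 2.123 = 0.1304 mg/L.
Over the 21 km reach to input B (t = 1.75e+04 s = 0.2025 d), decay gives C = 0.1304·exp(−0.77·0.2025) = 0.1116 mg/L.
After input B: C = (2.123·0.1116 + 0.329·12) / 2.452 = 1.706 mg/L.

1.71 mg/L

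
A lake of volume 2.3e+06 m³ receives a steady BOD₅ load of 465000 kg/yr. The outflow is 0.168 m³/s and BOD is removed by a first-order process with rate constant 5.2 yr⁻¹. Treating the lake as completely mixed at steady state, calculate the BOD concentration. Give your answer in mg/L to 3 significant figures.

26.9 mg/L

Outflow Q = 0.168 m³/s × 3.156e+07 s/yr = 5.302e+06 m³/yr.
Steady-state CSTR mass balance: W = Q·C + k·V·C, so C = W/(Q + kV).
Q + kV = 5.302e+06 + 5.2·2.3e+06 = 1.726e+07 m³/yr.
C = 465000/1.726e+07 = 0.02694 kg/m³ = 26.94 mg/L.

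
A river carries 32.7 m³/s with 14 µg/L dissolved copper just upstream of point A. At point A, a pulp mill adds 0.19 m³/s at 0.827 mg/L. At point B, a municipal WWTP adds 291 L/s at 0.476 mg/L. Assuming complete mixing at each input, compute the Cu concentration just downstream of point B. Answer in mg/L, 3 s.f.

14 µg/L = 0.014 mg/L.
After input A: C = (32.7·0.014 + 0.19·0.827) / 32.89 = 0.0187 mg/L.
291 L/s = 0.291 m³/s.
After input B: C = (32.89·0.0187 + 0.291·0.476) / 33.18 = 0.02271 mg/L.

0.0227 mg/L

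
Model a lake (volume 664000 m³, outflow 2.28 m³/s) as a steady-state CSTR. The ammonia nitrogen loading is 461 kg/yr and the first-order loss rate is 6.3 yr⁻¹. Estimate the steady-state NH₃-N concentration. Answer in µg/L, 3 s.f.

Outflow Q = 2.28 m³/s × 3.156e+07 s/yr = 7.195e+07 m³/yr.
Steady-state CSTR mass balance: W = Q·C + k·V·C, so C = W/(Q + kV).
Q + kV = 7.195e+07 + 6.3·664000 = 7.613e+07 m³/yr.
C = 461/7.613e+07 = 6.055e-06 kg/m³ = 0.006055 mg/L = 6.055 µg/L.

6.06 µg/L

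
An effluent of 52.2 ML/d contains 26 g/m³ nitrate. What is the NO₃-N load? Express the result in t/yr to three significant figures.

52.2 ML/d = 0.6042 m³/s.
Mass flux = Q·C = 0.6042 m³/s × 26 g/m³ = 15.71 g/s.
= 15.71 g/s × 31.56 = 495.7 t/yr.

496 t/yr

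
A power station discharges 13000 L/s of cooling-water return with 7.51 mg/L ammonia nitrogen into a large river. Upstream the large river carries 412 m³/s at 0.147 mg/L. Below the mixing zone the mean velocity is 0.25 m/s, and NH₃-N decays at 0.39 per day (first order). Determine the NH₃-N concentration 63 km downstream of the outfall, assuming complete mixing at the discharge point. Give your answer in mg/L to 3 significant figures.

13000 L/s = 13 m³/s.
After complete mixing, C₀ = (13·7.51 + 412·0.147) / 425 = 0.3722 mg/L.
Travel time t = 6.3e+04 m / 0.25 m/s = 2.52e+05 s = 2.917 d.
C = 0.3722·exp(−0.39·2.917) = 0.3722·0.3206 = 0.1193 mg/L.

0.119 mg/L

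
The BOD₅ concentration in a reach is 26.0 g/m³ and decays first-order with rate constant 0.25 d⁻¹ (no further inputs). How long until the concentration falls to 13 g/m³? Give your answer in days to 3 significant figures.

t = ln(C₀/C)/k = ln(26.0/13)/0.25 = 0.6931/0.25 = 2.773 d.

2.77 d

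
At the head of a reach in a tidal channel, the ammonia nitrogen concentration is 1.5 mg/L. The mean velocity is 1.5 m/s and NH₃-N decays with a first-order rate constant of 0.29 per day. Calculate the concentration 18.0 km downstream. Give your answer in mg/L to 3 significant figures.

Travel time t = 18.0 km / 1.5 m/s = 1.8e+04/1.5 = 1.2e+04 s = 0.1389 d.
First-order decay: C = 1.5·exp(−0.29·0.1389) = 1.5·0.9605 = 1.441 mg/L.

1.44 mg/L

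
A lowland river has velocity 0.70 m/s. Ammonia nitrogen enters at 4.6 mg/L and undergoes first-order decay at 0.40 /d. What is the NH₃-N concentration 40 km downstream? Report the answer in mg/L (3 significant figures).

3.53 mg/L

Travel time t = 40 km / 0.70 m/s = 4e+04/0.70 = 5.714e+04 s = 0.6614 d.
First-order decay: C = 4.6·exp(−0.40·0.6614) = 4.6·0.7676 = 3.531 mg/L.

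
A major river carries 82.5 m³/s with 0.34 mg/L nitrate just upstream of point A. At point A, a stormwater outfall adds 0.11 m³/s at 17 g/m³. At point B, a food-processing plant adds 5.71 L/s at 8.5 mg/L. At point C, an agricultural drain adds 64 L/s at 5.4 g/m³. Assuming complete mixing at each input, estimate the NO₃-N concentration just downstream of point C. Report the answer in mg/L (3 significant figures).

After input A: C = (82.5·0.34 + 0.11·17) / 82.61 = 0.3622 mg/L.
5.71 L/s = 0.00571 m³/s.
After input B: C = (82.61·0.3622 + 0.00571·8.5) / 82.62 = 0.3627 mg/L.
64 L/s = 0.064 m³/s.
After input C: C = (82.62·0.3627 + 0.064·5.4) / 82.68 = 0.3666 mg/L.

0.367 mg/L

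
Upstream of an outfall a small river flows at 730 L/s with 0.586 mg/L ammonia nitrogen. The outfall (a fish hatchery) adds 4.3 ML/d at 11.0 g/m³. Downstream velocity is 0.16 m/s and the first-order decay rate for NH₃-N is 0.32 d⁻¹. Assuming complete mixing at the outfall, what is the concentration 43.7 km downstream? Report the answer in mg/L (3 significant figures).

4.3 ML/d = 0.04977 m³/s.
730 L/s = 0.73 m³/s.
After complete mixing, C₀ = (0.04977·11 + 0.73·0.586) / 0.7798 = 1.251 mg/L.
Travel time t = 4.37e+04 m / 0.16 m/s = 2.731e+05 s = 3.161 d.
C = 1.251·exp(−0.32·3.161) = 1.251·0.3636 = 0.4548 mg/L.

0.455 mg/L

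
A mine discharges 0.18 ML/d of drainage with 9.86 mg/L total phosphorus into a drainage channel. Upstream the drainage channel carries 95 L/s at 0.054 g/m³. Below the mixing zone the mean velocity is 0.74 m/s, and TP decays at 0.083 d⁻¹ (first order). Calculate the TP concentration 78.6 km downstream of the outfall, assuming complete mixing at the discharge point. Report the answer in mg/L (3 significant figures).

0.239 mg/L

0.18 ML/d = 0.002083 m³/s.
95 L/s = 0.095 m³/s.
After complete mixing, C₀ = (0.002083·9.86 + 0.095·0.054) / 0.09708 = 0.2644 mg/L.
Travel time t = 7.86e+04 m / 0.74 m/s = 1.062e+05 s = 1.229 d.
C = 0.2644·exp(−0.083·1.229) = 0.2644·0.903 = 0.2388 mg/L.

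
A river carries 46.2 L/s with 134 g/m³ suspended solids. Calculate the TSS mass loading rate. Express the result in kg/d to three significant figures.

46.2 L/s = 0.0462 m³/s.
Mass flux = Q·C = 0.0462 m³/s × 134 g/m³ = 6.191 g/s.
= 6.191 g/s × 86.4 = 534.9 kg/d.

535 kg/d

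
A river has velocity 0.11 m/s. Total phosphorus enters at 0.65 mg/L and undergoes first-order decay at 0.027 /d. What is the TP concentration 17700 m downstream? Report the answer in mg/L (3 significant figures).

Travel time t = 17700 m / 0.11 m/s = 1.77e+04/0.11 = 1.609e+05 s = 1.862 d.
First-order decay: C = 0.65·exp(−0.027·1.862) = 0.65·0.951 = 0.6181 mg/L.

0.618 mg/L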